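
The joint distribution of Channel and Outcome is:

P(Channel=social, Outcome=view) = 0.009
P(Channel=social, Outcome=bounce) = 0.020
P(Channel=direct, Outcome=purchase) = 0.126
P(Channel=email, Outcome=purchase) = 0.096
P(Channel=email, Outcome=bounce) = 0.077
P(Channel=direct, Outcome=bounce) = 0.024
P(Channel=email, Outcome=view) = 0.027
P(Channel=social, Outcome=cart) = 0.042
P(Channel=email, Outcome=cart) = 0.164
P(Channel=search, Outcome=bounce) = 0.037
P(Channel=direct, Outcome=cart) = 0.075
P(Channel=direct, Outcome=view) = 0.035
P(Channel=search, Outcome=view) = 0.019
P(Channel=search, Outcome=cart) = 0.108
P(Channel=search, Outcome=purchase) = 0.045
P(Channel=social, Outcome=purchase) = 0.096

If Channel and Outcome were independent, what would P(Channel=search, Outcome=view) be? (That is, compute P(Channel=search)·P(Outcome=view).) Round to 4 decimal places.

P(Channel=search) = 0.037 + 0.019 + 0.108 + 0.045 = 0.209.
P(Outcome=view) = 0.027 + 0.019 + 0.009 + 0.035 = 0.090.
Product: 0.209 × 0.090 = 0.0188.

0.0188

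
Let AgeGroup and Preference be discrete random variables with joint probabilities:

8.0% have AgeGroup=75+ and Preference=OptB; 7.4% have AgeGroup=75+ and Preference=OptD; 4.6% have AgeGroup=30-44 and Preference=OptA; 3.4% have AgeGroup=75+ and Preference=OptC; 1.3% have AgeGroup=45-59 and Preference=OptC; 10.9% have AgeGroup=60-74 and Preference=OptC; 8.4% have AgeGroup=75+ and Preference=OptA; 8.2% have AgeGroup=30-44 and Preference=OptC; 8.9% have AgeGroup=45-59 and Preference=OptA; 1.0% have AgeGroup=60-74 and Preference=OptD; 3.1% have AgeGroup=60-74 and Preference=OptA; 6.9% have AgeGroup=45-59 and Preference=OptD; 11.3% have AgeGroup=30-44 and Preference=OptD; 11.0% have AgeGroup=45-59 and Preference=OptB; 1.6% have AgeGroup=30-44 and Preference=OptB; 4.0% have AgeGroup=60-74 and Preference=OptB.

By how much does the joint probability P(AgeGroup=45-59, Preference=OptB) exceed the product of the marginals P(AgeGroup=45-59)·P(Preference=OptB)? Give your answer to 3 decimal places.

P(AgeGroup=45-59) = 0.089 + 0.110 + 0.013 + 0.069 = 0.281.
P(Preference=OptB) = 0.016 + 0.110 + 0.040 + 0.080 = 0.246.
P(AgeGroup=45-59, Preference=OptB) − P(AgeGroup=45-59)P(Preference=OptB) = 0.110 − 0.281×0.246 = 0.041.

0.041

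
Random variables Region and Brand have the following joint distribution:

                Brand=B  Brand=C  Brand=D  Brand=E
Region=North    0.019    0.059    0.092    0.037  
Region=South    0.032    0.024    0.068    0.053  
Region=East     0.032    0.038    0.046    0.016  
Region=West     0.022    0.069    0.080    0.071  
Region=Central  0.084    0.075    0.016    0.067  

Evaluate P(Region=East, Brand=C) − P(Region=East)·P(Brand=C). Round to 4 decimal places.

P(Region=East) = 0.032 + 0.038 + 0.046 + 0.016 = 0.132.
P(Brand=C) = 0.059 + 0.024 + 0.038 + 0.069 + 0.075 = 0.265.
P(Region=East, Brand=C) − P(Region=East)P(Brand=C) = 0.038 − 0.132×0.265 = 0.0030.

0.0030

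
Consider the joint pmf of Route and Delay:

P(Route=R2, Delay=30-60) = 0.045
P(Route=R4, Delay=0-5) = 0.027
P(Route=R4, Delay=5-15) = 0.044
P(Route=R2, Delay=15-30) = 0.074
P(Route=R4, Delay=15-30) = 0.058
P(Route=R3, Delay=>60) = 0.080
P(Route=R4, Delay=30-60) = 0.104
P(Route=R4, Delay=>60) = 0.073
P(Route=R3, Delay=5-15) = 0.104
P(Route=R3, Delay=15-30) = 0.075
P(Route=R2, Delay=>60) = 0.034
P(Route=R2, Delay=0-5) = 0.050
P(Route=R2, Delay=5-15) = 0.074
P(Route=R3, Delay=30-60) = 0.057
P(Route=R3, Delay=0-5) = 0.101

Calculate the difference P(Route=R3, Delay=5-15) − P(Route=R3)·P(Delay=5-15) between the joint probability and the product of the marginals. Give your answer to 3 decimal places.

P(Route=R3) = 0.101 + 0.104 + 0.075 + 0.057 + 0.080 = 0.417.
P(Delay=5-15) = 0.074 + 0.104 + 0.044 = 0.222.
P(Route=R3, Delay=5-15) − P(Route=R3)P(Delay=5-15) = 0.104 − 0.417×0.222 = 0.011.

0.011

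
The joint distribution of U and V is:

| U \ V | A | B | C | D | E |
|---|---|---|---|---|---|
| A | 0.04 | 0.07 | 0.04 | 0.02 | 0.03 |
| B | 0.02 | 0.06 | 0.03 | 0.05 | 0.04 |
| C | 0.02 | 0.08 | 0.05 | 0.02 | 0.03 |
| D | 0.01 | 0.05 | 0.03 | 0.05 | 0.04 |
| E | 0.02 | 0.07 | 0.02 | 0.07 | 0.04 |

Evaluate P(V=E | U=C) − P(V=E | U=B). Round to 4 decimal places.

-0.0500

P(U=C) = 0.02 + 0.08 + 0.05 + 0.02 + 0.03 = 0.20; P(V=E | U=C) = 0.03/0.20 = 0.15000.
P(U=B) = 0.02 + 0.06 + 0.03 + 0.05 + 0.04 = 0.20; P(V=E | U=B) = 0.04/0.20 = 0.20000.
Difference = -0.0500.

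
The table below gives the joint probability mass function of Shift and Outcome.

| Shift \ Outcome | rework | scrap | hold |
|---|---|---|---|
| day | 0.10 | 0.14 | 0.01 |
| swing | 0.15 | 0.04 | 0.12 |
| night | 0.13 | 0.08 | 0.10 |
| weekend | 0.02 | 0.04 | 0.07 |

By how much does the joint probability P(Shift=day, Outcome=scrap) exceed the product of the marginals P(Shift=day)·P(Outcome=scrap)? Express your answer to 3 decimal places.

0.065

P(Shift=day) = 0.10 + 0.14 + 0.01 = 0.25.
P(Outcome=scrap) = 0.14 + 0.04 + 0.08 + 0.04 = 0.30.
P(Shift=day, Outcome=scrap) − P(Shift=day)P(Outcome=scrap) = 0.14 − 0.25×0.30 = 0.065.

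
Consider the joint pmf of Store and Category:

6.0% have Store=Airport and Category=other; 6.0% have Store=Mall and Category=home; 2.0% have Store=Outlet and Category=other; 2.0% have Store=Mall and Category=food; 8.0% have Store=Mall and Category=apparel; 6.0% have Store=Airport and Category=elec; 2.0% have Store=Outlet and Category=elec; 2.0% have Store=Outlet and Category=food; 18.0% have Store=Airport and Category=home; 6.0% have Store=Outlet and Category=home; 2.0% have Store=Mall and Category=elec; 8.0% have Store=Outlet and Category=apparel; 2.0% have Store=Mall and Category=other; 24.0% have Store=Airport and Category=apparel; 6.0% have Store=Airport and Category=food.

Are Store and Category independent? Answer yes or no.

Every cell satisfies P(Store,Category) = P(Store)·P(Category). For instance P(Store=Mall) = 0.200, P(Category=home) = 0.300, and 0.200×0.300 = 0.060 matches the joint entry. So Store and Category are independent.

yes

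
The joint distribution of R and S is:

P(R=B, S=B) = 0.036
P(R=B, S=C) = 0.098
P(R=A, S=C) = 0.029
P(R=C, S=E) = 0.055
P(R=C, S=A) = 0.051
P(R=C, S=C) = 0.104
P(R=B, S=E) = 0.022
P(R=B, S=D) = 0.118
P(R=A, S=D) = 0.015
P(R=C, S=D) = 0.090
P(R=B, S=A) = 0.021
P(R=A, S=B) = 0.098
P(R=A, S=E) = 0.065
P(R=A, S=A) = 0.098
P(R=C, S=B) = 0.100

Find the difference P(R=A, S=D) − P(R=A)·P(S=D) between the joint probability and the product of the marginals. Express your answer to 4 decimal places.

-0.0530

P(R=A) = 0.098 + 0.098 + 0.029 + 0.015 + 0.065 = 0.305.
P(S=D) = 0.015 + 0.118 + 0.090 = 0.223.
P(R=A, S=D) − P(R=A)P(S=D) = 0.015 − 0.305×0.223 = -0.0530.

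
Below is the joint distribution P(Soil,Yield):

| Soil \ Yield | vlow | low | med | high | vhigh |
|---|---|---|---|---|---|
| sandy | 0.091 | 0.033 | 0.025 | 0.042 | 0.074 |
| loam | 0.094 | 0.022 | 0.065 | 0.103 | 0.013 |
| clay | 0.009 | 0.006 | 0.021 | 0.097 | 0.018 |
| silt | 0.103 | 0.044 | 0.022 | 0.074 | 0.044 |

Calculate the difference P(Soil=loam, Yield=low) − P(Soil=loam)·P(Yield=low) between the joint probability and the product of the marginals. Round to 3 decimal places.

-0.009

P(Soil=loam) = 0.094 + 0.022 + 0.065 + 0.103 + 0.013 = 0.297.
P(Yield=low) = 0.033 + 0.022 + 0.006 + 0.044 = 0.105.
P(Soil=loam, Yield=low) − P(Soil=loam)P(Yield=low) = 0.022 − 0.297×0.105 = -0.009.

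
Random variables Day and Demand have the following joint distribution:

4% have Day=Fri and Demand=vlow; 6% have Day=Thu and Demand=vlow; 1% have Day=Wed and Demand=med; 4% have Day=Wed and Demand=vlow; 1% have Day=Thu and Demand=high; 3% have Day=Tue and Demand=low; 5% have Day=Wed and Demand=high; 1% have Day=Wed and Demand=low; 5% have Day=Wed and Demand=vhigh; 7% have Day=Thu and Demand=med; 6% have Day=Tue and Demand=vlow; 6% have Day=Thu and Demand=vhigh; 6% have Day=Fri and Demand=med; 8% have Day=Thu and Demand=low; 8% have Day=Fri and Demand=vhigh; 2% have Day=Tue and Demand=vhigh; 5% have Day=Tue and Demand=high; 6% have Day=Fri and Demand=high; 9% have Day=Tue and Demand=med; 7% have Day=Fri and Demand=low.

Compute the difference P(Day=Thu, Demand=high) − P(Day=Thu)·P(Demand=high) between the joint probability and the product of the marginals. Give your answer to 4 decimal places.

P(Day=Thu) = 0.06 + 0.08 + 0.07 + 0.01 + 0.06 = 0.28.
P(Demand=high) = 0.05 + 0.05 + 0.01 + 0.06 = 0.17.
P(Day=Thu, Demand=high) − P(Day=Thu)P(Demand=high) = 0.01 − 0.28×0.17 = -0.0376.

-0.0376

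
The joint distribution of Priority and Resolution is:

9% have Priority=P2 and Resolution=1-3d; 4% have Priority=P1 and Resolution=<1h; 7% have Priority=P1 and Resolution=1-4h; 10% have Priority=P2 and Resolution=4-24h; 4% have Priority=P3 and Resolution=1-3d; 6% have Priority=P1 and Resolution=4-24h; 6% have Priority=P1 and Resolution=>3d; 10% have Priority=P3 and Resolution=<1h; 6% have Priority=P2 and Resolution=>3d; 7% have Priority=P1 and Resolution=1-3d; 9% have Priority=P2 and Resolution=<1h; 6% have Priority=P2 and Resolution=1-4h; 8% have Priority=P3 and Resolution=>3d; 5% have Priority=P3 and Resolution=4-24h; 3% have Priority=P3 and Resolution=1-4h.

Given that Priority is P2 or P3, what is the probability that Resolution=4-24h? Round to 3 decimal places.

0.214

P(Priority=P2) = 0.09 + 0.06 + 0.10 + 0.09 + 0.06 = 0.40.
P(Priority=P3) = 0.10 + 0.03 + 0.05 + 0.04 + 0.08 = 0.30.
P(Priority ∈ {P2, P3}) = 0.40 + 0.30 = 0.70; P(Resolution=4-24h, Priority ∈ {P2, P3}) = 0.10 + 0.05 = 0.15.
P(Resolution=4-24h | Priority ∈ {P2, P3}) = 0.15/0.70 = 0.214.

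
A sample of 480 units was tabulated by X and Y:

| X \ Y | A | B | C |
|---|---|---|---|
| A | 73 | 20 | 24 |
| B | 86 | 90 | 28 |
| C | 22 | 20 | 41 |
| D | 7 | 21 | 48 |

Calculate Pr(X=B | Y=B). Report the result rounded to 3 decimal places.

Total with Y=B: 20 + 90 + 20 + 21 = 151.
P(X=B | Y=B) = 90/151 = 0.596.

0.596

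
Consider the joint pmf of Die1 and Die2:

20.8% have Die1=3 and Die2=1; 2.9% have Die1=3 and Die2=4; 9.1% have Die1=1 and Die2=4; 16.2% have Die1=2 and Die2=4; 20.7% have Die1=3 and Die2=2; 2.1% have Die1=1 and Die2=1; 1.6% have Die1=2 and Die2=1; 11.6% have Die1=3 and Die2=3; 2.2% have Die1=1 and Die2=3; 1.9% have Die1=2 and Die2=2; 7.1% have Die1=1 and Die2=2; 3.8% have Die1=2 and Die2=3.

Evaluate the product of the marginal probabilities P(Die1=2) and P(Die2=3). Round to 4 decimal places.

P(Die1=2) = 0.016 + 0.019 + 0.038 + 0.162 = 0.235.
P(Die2=3) = 0.022 + 0.038 + 0.116 = 0.176.
Product: 0.235 × 0.176 = 0.0414.

0.0414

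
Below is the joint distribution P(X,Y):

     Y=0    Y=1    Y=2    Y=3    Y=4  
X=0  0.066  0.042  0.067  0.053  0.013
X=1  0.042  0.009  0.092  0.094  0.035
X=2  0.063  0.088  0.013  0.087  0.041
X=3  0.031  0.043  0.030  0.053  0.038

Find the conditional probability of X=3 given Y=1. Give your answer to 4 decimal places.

P(Y=1) = 0.042 + 0.009 + 0.088 + 0.043 = 0.182.
P(X=3 | Y=1) = 0.043/0.182 = 0.2363.

0.2363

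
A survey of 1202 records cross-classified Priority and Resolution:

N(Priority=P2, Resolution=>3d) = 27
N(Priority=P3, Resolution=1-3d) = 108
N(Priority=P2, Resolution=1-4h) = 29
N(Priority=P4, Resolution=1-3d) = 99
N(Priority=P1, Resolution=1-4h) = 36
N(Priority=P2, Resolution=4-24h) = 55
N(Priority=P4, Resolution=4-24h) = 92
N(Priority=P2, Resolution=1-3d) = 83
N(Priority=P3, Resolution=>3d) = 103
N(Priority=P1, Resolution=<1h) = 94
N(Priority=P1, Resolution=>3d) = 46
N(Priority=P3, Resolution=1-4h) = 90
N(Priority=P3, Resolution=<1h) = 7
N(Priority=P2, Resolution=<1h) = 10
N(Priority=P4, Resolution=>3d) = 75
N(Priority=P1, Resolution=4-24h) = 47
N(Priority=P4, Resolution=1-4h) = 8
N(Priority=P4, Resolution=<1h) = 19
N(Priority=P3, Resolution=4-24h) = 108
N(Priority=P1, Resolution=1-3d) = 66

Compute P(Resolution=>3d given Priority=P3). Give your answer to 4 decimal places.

Total with Priority=P3: 7 + 90 + 108 + 108 + 103 = 416.
P(Resolution=>3d | Priority=P3) = 103/416 = 0.2476.

0.2476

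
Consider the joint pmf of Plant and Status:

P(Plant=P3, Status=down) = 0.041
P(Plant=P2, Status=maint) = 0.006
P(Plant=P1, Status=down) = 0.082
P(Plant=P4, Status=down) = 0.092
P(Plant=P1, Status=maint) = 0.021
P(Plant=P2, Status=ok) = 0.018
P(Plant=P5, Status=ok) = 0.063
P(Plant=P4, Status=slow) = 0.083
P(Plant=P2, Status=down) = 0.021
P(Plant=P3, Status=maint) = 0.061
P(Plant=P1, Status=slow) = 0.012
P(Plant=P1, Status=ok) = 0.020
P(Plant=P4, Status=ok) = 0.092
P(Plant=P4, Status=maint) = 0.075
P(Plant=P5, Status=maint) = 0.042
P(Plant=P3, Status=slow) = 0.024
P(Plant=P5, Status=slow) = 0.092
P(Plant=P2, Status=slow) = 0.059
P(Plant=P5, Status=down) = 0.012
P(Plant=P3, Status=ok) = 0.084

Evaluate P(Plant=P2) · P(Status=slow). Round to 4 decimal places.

0.0281

P(Plant=P2) = 0.018 + 0.059 + 0.021 + 0.006 = 0.104.
P(Status=slow) = 0.012 + 0.059 + 0.024 + 0.083 + 0.092 = 0.270.
Product: 0.104 × 0.270 = 0.0281.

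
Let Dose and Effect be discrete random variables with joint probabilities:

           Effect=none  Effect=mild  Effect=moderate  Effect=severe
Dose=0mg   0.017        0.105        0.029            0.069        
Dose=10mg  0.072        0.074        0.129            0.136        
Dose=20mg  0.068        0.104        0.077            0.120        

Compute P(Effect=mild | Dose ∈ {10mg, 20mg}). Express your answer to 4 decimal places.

0.2282

P(Dose=10mg) = 0.072 + 0.074 + 0.129 + 0.136 = 0.411.
P(Dose=20mg) = 0.068 + 0.104 + 0.077 + 0.120 = 0.369.
P(Dose ∈ {10mg, 20mg}) = 0.411 + 0.369 = 0.780; P(Effect=mild, Dose ∈ {10mg, 20mg}) = 0.074 + 0.104 = 0.178.
P(Effect=mild | Dose ∈ {10mg, 20mg}) = 0.178/0.780 = 0.2282.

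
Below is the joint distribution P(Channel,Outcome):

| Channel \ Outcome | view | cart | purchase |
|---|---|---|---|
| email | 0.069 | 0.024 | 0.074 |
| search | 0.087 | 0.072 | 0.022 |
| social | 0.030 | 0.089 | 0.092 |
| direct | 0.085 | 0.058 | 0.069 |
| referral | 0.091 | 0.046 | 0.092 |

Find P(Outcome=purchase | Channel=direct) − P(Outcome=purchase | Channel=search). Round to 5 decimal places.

0.20392

P(Channel=direct) = 0.085 + 0.058 + 0.069 = 0.212; P(Outcome=purchase | Channel=direct) = 0.069/0.212 = 0.325472.
P(Channel=search) = 0.087 + 0.072 + 0.022 = 0.181; P(Outcome=purchase | Channel=search) = 0.022/0.181 = 0.121547.
Difference = 0.20392.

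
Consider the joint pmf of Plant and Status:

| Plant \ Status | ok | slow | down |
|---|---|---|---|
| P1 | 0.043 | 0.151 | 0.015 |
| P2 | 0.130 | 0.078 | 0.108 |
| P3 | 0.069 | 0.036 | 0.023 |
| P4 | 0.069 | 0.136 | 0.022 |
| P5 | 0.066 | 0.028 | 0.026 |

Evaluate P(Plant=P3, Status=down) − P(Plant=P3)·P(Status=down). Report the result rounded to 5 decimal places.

P(Plant=P3) = 0.069 + 0.036 + 0.023 = 0.128.
P(Status=down) = 0.015 + 0.108 + 0.023 + 0.022 + 0.026 = 0.194.
P(Plant=P3, Status=down) − P(Plant=P3)P(Status=down) = 0.023 − 0.128×0.194 = -0.00183.

-0.00183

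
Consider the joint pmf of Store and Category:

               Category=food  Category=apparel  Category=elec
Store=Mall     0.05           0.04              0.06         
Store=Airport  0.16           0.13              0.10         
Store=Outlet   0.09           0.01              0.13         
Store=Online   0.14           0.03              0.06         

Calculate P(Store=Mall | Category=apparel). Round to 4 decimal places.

0.1905

P(Category=apparel) = 0.04 + 0.13 + 0.01 + 0.03 = 0.21.
P(Store=Mall | Category=apparel) = 0.04/0.21 = 0.1905.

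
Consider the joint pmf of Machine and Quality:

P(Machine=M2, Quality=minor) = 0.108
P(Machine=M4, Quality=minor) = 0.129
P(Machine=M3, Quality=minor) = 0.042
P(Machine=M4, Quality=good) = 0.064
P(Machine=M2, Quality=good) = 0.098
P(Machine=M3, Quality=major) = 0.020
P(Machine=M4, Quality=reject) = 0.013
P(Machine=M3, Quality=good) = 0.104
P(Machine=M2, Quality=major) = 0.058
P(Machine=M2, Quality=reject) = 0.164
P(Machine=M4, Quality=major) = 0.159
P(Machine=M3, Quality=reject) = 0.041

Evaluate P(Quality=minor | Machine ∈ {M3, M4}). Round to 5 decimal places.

0.29895

P(Machine=M3) = 0.104 + 0.042 + 0.020 + 0.041 = 0.207.
P(Machine=M4) = 0.064 + 0.129 + 0.159 + 0.013 = 0.365.
P(Machine ∈ {M3, M4}) = 0.207 + 0.365 = 0.572; P(Quality=minor, Machine ∈ {M3, M4}) = 0.042 + 0.129 = 0.171.
P(Quality=minor | Machine ∈ {M3, M4}) = 0.171/0.572 = 0.29895.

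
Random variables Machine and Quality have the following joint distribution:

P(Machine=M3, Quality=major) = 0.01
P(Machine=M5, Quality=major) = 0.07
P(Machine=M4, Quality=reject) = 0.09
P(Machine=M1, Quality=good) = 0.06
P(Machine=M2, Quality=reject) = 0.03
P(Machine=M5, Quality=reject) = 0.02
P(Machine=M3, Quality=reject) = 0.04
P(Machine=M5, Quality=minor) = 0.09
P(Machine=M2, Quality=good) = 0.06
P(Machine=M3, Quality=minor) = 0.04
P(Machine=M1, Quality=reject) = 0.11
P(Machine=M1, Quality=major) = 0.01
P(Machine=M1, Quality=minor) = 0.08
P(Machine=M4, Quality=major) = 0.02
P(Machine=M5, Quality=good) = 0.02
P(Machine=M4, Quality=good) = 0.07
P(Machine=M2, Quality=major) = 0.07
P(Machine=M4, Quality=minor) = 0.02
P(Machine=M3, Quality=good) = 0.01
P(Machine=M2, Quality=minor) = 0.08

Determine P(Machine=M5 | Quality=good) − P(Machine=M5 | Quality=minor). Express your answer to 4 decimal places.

P(Quality=good) = 0.06 + 0.06 + 0.01 + 0.07 + 0.02 = 0.22; P(Machine=M5 | Quality=good) = 0.02/0.22 = 0.09091.
P(Quality=minor) = 0.08 + 0.08 + 0.04 + 0.02 + 0.09 = 0.31; P(Machine=M5 | Quality=minor) = 0.09/0.31 = 0.29032.
Difference = -0.1994.

-0.1994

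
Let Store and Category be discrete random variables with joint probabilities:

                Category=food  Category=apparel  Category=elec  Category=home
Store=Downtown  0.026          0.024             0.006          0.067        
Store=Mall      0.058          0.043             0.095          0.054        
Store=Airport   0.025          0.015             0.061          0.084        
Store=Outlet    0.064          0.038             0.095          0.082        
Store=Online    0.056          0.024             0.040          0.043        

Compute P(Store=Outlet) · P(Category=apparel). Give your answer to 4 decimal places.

0.0402

P(Store=Outlet) = 0.064 + 0.038 + 0.095 + 0.082 = 0.279.
P(Category=apparel) = 0.024 + 0.043 + 0.015 + 0.038 + 0.024 = 0.144.
Product: 0.279 × 0.144 = 0.0402.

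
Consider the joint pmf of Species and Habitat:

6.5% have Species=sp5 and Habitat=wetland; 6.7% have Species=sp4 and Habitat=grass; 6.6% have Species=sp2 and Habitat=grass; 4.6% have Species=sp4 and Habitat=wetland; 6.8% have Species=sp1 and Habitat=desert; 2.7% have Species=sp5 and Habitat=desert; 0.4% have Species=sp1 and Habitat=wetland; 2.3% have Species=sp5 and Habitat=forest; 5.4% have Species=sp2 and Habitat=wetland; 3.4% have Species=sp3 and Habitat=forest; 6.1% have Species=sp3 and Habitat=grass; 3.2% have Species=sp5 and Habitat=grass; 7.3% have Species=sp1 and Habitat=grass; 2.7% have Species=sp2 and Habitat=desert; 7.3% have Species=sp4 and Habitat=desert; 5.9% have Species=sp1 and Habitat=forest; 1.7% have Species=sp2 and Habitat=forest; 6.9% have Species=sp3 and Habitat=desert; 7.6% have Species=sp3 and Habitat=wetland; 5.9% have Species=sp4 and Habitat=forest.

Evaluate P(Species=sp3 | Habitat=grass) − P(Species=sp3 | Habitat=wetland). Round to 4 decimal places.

-0.1062

P(Habitat=grass) = 0.073 + 0.066 + 0.061 + 0.067 + 0.032 = 0.299; P(Species=sp3 | Habitat=grass) = 0.061/0.299 = 0.20401.
P(Habitat=wetland) = 0.004 + 0.054 + 0.076 + 0.046 + 0.065 = 0.245; P(Species=sp3 | Habitat=wetland) = 0.076/0.245 = 0.31020.
Difference = -0.1062.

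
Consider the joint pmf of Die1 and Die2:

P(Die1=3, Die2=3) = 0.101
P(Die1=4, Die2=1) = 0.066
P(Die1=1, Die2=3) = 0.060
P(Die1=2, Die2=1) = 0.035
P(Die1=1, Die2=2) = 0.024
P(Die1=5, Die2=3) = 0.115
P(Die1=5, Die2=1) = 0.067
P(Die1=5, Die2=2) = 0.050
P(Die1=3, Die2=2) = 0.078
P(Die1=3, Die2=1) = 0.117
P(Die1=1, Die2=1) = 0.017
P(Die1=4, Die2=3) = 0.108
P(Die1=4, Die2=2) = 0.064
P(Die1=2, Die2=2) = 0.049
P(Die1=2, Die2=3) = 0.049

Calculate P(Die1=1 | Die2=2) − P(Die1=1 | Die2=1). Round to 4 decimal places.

P(Die2=2) = 0.024 + 0.049 + 0.078 + 0.064 + 0.050 = 0.265; P(Die1=1 | Die2=2) = 0.024/0.265 = 0.09057.
P(Die2=1) = 0.017 + 0.035 + 0.117 + 0.066 + 0.067 = 0.302; P(Die1=1 | Die2=1) = 0.017/0.302 = 0.05629.
Difference = 0.0343.

0.0343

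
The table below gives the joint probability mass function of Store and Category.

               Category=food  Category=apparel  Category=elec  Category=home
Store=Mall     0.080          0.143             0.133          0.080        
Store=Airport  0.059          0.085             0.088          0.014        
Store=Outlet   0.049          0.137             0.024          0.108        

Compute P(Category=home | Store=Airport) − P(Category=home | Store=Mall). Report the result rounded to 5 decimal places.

-0.12658

P(Store=Airport) = 0.059 + 0.085 + 0.088 + 0.014 = 0.246; P(Category=home | Store=Airport) = 0.014/0.246 = 0.056911.
P(Store=Mall) = 0.080 + 0.143 + 0.133 + 0.080 = 0.436; P(Category=home | Store=Mall) = 0.080/0.436 = 0.183486.
Difference = -0.12658.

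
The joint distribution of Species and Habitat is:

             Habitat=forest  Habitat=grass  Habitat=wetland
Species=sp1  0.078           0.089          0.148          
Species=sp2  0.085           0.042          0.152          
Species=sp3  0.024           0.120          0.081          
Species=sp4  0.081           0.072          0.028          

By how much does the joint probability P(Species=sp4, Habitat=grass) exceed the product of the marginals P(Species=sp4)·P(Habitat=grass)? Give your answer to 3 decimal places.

P(Species=sp4) = 0.081 + 0.072 + 0.028 = 0.181.
P(Habitat=grass) = 0.089 + 0.042 + 0.120 + 0.072 = 0.323.
P(Species=sp4, Habitat=grass) − P(Species=sp4)P(Habitat=grass) = 0.072 − 0.181×0.323 = 0.014.

0.014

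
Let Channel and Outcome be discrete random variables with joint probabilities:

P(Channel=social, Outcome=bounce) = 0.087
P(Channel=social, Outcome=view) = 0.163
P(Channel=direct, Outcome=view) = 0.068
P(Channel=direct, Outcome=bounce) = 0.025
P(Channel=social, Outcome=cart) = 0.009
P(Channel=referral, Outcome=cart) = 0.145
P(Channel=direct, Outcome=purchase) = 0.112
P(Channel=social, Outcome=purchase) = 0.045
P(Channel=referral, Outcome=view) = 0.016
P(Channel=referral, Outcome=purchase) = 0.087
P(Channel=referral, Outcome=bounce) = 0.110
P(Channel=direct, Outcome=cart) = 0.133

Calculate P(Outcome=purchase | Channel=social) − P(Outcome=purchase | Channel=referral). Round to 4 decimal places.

-0.0950

P(Channel=social) = 0.087 + 0.163 + 0.009 + 0.045 = 0.304; P(Outcome=purchase | Channel=social) = 0.045/0.304 = 0.14803.
P(Channel=referral) = 0.110 + 0.016 + 0.145 + 0.087 = 0.358; P(Outcome=purchase | Channel=referral) = 0.087/0.358 = 0.24302.
Difference = -0.0950.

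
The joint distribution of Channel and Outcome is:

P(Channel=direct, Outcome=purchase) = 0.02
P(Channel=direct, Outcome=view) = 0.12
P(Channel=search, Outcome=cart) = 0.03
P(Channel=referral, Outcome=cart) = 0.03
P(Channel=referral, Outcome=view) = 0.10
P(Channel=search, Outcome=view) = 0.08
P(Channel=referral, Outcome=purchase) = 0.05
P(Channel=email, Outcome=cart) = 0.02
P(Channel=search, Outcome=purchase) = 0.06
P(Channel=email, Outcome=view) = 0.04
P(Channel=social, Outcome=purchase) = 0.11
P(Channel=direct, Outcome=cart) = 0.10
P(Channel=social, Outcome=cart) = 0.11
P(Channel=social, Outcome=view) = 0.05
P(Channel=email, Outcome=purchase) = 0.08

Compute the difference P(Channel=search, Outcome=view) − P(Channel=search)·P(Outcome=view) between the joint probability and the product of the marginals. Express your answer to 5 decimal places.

P(Channel=search) = 0.08 + 0.03 + 0.06 = 0.17.
P(Outcome=view) = 0.04 + 0.08 + 0.05 + 0.12 + 0.10 = 0.39.
P(Channel=search, Outcome=view) − P(Channel=search)P(Outcome=view) = 0.08 − 0.17×0.39 = 0.01370.

0.01370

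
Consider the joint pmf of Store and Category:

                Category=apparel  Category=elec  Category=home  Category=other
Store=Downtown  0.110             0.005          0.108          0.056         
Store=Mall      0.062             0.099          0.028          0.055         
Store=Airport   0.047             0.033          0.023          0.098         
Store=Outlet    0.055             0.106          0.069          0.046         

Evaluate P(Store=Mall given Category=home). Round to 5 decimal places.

0.12281

P(Category=home) = 0.108 + 0.028 + 0.023 + 0.069 = 0.228.
P(Store=Mall | Category=home) = 0.028/0.228 = 0.12281.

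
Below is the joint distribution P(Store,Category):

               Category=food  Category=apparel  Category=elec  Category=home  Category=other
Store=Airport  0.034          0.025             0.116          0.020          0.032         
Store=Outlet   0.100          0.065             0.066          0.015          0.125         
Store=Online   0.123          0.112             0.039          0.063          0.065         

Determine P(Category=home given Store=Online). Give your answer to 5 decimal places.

0.15672

P(Store=Online) = 0.123 + 0.112 + 0.039 + 0.063 + 0.065 = 0.402.
P(Category=home | Store=Online) = 0.063/0.402 = 0.15672.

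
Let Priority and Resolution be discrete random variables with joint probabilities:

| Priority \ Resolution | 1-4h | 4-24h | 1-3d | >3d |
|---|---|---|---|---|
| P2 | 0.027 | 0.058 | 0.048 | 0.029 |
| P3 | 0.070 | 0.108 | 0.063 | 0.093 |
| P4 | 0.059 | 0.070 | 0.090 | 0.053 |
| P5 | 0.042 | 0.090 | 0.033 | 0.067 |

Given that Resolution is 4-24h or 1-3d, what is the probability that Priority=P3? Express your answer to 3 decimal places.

0.305

P(Resolution=4-24h) = 0.058 + 0.108 + 0.070 + 0.090 = 0.326.
P(Resolution=1-3d) = 0.048 + 0.063 + 0.090 + 0.033 = 0.234.
P(Resolution ∈ {4-24h, 1-3d}) = 0.326 + 0.234 = 0.560; P(Priority=P3, Resolution ∈ {4-24h, 1-3d}) = 0.108 + 0.063 = 0.171.
P(Priority=P3 | Resolution ∈ {4-24h, 1-3d}) = 0.171/0.560 = 0.305.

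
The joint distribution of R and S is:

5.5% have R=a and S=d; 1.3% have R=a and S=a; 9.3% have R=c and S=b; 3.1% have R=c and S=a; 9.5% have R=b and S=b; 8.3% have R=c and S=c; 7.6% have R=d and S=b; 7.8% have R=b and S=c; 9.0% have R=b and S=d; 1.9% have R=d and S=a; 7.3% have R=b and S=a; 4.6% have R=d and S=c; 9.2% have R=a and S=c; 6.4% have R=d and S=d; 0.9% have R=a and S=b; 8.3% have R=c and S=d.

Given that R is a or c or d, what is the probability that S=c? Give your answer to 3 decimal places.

0.333

P(R=a) = 0.013 + 0.009 + 0.092 + 0.055 = 0.169.
P(R=c) = 0.031 + 0.093 + 0.083 + 0.083 = 0.290.
P(R=d) = 0.019 + 0.076 + 0.046 + 0.064 = 0.205.
P(R ∈ {a, c, d}) = 0.169 + 0.290 + 0.205 = 0.664; P(S=c, R ∈ {a, c, d}) = 0.092 + 0.083 + 0.046 = 0.221.
P(S=c | R ∈ {a, c, d}) = 0.221/0.664 = 0.333.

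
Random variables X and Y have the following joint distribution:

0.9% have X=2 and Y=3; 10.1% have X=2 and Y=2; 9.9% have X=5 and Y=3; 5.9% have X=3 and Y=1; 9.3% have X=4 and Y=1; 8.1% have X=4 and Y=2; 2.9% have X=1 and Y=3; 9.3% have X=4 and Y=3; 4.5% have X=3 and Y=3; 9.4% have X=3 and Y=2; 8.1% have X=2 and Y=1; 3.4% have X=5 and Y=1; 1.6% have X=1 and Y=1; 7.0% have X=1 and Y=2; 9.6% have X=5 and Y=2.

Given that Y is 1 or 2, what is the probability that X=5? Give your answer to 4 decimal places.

0.1793

P(Y=1) = 0.016 + 0.081 + 0.059 + 0.093 + 0.034 = 0.283.
P(Y=2) = 0.070 + 0.101 + 0.094 + 0.081 + 0.096 = 0.442.
P(Y ∈ {1, 2}) = 0.283 + 0.442 = 0.725; P(X=5, Y ∈ {1, 2}) = 0.034 + 0.096 = 0.130.
P(X=5 | Y ∈ {1, 2}) = 0.130/0.725 = 0.1793.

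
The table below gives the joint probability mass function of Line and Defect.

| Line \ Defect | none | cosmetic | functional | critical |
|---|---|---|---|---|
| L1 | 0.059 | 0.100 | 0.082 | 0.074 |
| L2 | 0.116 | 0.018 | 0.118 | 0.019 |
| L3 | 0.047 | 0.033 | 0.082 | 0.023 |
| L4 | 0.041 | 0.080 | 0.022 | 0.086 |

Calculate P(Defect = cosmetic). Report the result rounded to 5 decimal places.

P(Defect=cosmetic) = 0.100 + 0.018 + 0.033 + 0.080 = 0.231.

0.23100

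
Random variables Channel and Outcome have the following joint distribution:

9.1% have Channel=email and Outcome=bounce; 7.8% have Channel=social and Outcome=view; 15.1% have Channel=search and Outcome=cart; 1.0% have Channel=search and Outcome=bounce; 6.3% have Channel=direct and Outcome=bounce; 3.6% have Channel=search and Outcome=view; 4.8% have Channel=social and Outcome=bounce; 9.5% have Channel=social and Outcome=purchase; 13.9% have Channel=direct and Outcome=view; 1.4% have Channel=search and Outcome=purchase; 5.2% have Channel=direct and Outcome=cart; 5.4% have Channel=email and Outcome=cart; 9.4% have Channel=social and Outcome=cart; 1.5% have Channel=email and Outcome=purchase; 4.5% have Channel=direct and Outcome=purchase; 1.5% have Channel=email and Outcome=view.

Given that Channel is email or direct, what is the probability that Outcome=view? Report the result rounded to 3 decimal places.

0.325

P(Channel=email) = 0.091 + 0.015 + 0.054 + 0.015 = 0.175.
P(Channel=direct) = 0.063 + 0.139 + 0.052 + 0.045 = 0.299.
P(Channel ∈ {email, direct}) = 0.175 + 0.299 = 0.474; P(Outcome=view, Channel ∈ {email, direct}) = 0.015 + 0.139 = 0.154.
P(Outcome=view | Channel ∈ {email, direct}) = 0.154/0.474 = 0.325.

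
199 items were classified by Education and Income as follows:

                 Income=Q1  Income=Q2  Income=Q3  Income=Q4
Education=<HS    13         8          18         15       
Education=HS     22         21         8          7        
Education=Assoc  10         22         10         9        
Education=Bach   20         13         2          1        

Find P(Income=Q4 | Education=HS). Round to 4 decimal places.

Total with Education=HS: 22 + 21 + 8 + 7 = 58.
P(Income=Q4 | Education=HS) = 7/58 = 0.1207.

0.1207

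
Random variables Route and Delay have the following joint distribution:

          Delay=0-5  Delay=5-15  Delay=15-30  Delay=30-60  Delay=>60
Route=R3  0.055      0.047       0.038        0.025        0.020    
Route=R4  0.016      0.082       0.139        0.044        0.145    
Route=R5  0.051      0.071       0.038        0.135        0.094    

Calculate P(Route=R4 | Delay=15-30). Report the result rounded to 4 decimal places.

P(Delay=15-30) = 0.038 + 0.139 + 0.038 = 0.215.
P(Route=R4 | Delay=15-30) = 0.139/0.215 = 0.6465.

0.6465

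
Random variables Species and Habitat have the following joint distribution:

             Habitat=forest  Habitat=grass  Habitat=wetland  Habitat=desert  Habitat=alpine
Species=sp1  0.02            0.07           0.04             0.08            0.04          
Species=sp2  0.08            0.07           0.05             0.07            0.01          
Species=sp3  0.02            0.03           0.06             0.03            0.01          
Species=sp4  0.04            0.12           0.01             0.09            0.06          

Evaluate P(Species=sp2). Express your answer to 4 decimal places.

0.2800

P(Species=sp2) = 0.08 + 0.07 + 0.05 + 0.07 + 0.01 = 0.28.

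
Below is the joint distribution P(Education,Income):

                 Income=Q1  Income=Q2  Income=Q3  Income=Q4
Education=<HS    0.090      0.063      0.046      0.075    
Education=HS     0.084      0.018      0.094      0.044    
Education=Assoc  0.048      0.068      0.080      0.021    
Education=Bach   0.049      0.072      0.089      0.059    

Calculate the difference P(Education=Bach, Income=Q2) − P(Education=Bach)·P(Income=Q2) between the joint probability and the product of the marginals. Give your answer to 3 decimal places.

P(Education=Bach) = 0.049 + 0.072 + 0.089 + 0.059 = 0.269.
P(Income=Q2) = 0.063 + 0.018 + 0.068 + 0.072 = 0.221.
P(Education=Bach, Income=Q2) − P(Education=Bach)P(Income=Q2) = 0.072 − 0.269×0.221 = 0.013.

0.013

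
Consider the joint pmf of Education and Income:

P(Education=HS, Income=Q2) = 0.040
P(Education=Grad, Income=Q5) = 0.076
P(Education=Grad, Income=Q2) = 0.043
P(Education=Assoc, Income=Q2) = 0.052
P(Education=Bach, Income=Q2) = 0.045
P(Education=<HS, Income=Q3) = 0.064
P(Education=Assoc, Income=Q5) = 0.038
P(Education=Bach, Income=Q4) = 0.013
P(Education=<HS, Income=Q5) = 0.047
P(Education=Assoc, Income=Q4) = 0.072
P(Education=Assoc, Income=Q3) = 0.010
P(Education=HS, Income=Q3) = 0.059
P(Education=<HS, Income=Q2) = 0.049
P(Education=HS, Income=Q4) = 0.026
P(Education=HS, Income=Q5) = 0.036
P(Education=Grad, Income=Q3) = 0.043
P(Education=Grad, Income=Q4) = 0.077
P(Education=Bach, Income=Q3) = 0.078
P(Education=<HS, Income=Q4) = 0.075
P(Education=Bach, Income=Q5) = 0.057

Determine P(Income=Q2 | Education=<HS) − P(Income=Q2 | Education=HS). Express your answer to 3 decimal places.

-0.040

P(Education=<HS) = 0.049 + 0.064 + 0.075 + 0.047 = 0.235; P(Income=Q2 | Education=<HS) = 0.049/0.235 = 0.2085.
P(Education=HS) = 0.040 + 0.059 + 0.026 + 0.036 = 0.161; P(Income=Q2 | Education=HS) = 0.040/0.161 = 0.2484.
Difference = -0.040.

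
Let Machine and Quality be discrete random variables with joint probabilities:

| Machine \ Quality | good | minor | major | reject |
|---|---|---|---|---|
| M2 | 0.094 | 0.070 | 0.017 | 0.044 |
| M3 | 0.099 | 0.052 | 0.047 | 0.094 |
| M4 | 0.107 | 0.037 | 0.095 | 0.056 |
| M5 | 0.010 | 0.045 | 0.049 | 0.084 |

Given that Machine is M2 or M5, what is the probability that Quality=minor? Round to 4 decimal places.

P(Machine=M2) = 0.094 + 0.070 + 0.017 + 0.044 = 0.225.
P(Machine=M5) = 0.010 + 0.045 + 0.049 + 0.084 = 0.188.
P(Machine ∈ {M2, M5}) = 0.225 + 0.188 = 0.413; P(Quality=minor, Machine ∈ {M2, M5}) = 0.070 + 0.045 = 0.115.
P(Quality=minor | Machine ∈ {M2, M5}) = 0.115/0.413 = 0.2785.

0.2785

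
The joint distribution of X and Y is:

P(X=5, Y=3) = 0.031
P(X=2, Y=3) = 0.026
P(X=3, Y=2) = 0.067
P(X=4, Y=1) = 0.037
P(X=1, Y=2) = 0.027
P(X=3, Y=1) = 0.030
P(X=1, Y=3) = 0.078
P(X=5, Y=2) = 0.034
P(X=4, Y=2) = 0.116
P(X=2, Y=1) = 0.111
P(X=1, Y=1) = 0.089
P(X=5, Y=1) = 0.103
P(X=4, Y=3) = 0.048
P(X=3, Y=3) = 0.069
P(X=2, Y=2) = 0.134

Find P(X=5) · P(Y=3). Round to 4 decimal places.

P(X=5) = 0.103 + 0.034 + 0.031 = 0.168.
P(Y=3) = 0.078 + 0.026 + 0.069 + 0.048 + 0.031 = 0.252.
Product: 0.168 × 0.252 = 0.0423.

0.0423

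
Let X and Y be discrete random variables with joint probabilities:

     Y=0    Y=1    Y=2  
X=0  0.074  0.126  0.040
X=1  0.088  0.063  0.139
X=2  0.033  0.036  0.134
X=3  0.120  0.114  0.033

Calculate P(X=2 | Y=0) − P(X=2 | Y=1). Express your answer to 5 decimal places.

-0.00143

P(Y=0) = 0.074 + 0.088 + 0.033 + 0.120 = 0.315; P(X=2 | Y=0) = 0.033/0.315 = 0.104762.
P(Y=1) = 0.126 + 0.063 + 0.036 + 0.114 = 0.339; P(X=2 | Y=1) = 0.036/0.339 = 0.106195.
Difference = -0.00143.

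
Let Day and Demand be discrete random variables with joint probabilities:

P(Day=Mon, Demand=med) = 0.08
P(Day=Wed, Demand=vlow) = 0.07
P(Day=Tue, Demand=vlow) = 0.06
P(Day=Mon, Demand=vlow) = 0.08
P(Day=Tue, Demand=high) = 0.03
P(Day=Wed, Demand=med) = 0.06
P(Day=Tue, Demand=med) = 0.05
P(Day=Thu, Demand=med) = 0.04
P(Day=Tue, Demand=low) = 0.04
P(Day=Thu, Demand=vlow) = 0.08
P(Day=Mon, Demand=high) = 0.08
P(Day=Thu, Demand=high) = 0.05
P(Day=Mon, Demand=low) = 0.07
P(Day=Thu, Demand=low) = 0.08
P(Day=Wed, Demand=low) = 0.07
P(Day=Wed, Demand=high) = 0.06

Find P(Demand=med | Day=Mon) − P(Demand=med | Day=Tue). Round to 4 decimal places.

-0.0197

P(Day=Mon) = 0.08 + 0.07 + 0.08 + 0.08 = 0.31; P(Demand=med | Day=Mon) = 0.08/0.31 = 0.25806.
P(Day=Tue) = 0.06 + 0.04 + 0.05 + 0.03 = 0.18; P(Demand=med | Day=Tue) = 0.05/0.18 = 0.27778.
Difference = -0.0197.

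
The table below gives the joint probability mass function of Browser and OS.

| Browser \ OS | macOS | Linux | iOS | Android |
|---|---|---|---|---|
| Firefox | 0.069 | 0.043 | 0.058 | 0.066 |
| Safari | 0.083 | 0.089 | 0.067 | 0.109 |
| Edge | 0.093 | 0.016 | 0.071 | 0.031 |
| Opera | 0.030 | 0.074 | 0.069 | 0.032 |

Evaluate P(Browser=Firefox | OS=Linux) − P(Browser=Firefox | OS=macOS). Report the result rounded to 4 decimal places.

P(OS=Linux) = 0.043 + 0.089 + 0.016 + 0.074 = 0.222; P(Browser=Firefox | OS=Linux) = 0.043/0.222 = 0.19369.
P(OS=macOS) = 0.069 + 0.083 + 0.093 + 0.030 = 0.275; P(Browser=Firefox | OS=macOS) = 0.069/0.275 = 0.25091.
Difference = -0.0572.

-0.0572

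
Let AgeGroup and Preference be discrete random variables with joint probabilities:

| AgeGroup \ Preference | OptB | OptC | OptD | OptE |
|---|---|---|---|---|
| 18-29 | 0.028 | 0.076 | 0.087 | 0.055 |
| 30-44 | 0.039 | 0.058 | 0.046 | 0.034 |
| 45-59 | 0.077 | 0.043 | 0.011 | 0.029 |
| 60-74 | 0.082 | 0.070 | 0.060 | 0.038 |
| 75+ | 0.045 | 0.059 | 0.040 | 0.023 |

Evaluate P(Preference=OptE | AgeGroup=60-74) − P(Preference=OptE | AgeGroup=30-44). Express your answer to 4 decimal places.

-0.0401

P(AgeGroup=60-74) = 0.082 + 0.070 + 0.060 + 0.038 = 0.250; P(Preference=OptE | AgeGroup=60-74) = 0.038/0.250 = 0.15200.
P(AgeGroup=30-44) = 0.039 + 0.058 + 0.046 + 0.034 = 0.177; P(Preference=OptE | AgeGroup=30-44) = 0.034/0.177 = 0.19209.
Difference = -0.0401.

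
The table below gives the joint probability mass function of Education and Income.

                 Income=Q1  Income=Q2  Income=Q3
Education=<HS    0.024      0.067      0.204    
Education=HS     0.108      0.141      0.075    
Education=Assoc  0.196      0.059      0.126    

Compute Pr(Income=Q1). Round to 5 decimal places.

0.32800

P(Income=Q1) = 0.024 + 0.108 + 0.196 = 0.328.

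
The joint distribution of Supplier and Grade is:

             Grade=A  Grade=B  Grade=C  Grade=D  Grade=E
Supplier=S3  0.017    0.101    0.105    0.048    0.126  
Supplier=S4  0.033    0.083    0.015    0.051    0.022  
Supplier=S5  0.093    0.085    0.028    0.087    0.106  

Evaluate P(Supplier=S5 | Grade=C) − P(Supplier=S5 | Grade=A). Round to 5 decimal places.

-0.46116

P(Grade=C) = 0.105 + 0.015 + 0.028 = 0.148; P(Supplier=S5 | Grade=C) = 0.028/0.148 = 0.189189.
P(Grade=A) = 0.017 + 0.033 + 0.093 = 0.143; P(Supplier=S5 | Grade=A) = 0.093/0.143 = 0.650350.
Difference = -0.46116.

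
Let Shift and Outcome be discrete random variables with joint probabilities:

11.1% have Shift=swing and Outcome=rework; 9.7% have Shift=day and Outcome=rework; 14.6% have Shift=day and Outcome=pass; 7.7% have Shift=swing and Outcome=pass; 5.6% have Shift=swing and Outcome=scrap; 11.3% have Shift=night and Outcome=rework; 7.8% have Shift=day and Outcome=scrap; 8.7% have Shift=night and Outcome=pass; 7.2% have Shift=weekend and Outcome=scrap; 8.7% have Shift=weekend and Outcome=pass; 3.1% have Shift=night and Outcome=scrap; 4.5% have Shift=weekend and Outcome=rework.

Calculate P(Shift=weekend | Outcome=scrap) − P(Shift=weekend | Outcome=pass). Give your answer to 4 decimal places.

P(Outcome=scrap) = 0.078 + 0.056 + 0.031 + 0.072 = 0.237; P(Shift=weekend | Outcome=scrap) = 0.072/0.237 = 0.30380.
P(Outcome=pass) = 0.146 + 0.077 + 0.087 + 0.087 = 0.397; P(Shift=weekend | Outcome=pass) = 0.087/0.397 = 0.21914.
Difference = 0.0847.

0.0847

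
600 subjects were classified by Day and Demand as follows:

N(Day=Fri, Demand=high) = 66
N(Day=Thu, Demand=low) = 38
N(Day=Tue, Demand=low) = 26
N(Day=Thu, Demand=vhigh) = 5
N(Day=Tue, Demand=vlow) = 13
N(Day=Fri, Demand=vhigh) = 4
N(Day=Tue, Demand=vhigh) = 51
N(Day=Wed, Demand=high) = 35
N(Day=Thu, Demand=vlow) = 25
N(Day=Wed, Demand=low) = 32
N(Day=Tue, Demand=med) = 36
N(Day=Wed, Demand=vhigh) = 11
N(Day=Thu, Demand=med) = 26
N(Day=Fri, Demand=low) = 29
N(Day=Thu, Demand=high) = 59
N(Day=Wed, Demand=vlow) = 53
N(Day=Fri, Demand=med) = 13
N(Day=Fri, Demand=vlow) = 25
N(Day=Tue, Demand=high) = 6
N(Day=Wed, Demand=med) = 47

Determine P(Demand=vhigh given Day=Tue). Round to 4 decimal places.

0.3864

Total with Day=Tue: 13 + 26 + 36 + 6 + 51 = 132.
P(Demand=vhigh | Day=Tue) = 51/132 = 0.3864.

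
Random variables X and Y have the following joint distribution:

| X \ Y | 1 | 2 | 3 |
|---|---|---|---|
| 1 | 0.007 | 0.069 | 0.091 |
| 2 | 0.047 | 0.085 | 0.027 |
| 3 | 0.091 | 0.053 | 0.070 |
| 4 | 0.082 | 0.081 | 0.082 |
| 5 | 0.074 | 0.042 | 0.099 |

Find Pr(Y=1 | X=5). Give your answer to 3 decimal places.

0.344

P(X=5) = 0.074 + 0.042 + 0.099 = 0.215.
P(Y=1 | X=5) = 0.074/0.215 = 0.344.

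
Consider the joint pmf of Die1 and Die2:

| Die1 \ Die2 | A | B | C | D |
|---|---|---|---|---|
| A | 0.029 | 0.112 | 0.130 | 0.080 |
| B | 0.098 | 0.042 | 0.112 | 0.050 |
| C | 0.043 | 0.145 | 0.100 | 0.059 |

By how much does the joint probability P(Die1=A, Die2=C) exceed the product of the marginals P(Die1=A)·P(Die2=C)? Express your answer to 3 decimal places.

P(Die1=A) = 0.029 + 0.112 + 0.130 + 0.080 = 0.351.
P(Die2=C) = 0.130 + 0.112 + 0.100 = 0.342.
P(Die1=A, Die2=C) − P(Die1=A)P(Die2=C) = 0.130 − 0.351×0.342 = 0.010.

0.010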